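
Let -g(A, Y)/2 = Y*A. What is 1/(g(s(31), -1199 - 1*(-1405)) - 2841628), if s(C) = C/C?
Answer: -1/2842040 ≈ -3.5186e-7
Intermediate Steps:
s(C) = 1
g(A, Y) = -2*A*Y (g(A, Y) = -2*Y*A = -2*A*Y)
1/(g(s(31), -1199 - 1*(-1405)) - 2841628) = 1/(-2*1*(-1199 - 1*(-1405)) - 2841628) = 1/(-2*1*(-1199 + 1405) - 2841628) = 1/(-2*1*206 - 2841628) = 1/(-412 - 2841628) = 1/(-2842040) = -1/2842040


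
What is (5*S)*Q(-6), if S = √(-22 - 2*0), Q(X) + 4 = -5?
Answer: -45*I*√22 ≈ -211.07*I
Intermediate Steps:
Q(X) = -9 (Q(X) = -4 - 5 = -9)
S = I*√22 (S = √(-22 + 0) = √(-22) = I*√22 ≈ 4.6904*I)
(5*S)*Q(-6) = (5*(I*√22))*(-9) = (5*I*√22)*(-9) = -45*I*√22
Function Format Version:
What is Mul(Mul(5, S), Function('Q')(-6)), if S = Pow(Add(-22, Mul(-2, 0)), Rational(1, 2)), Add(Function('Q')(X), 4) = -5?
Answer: Mul(-45, I, Pow(22, Rational(1, 2))) ≈ Mul(-211.07, I)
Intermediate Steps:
Function('Q')(X) = -9 (Function('Q')(X) = Add(-4, -5) = -9)
S = Mul(I, Pow(22, Rational(1, 2))) (S = Pow(Add(-22, 0), Rational(1, 2)) = Pow(-22, Rational(1, 2)) = Mul(I, Pow(22, Rational(1, 2))) ≈ Mul(4.6904, I))
Mul(Mul(5, S), Function('Q')(-6)) = Mul(Mul(5, Mul(I, Pow(22, Rational(1, 2)))), -9) = Mul(Mul(5, I, Pow(22, Rational(1, 2))), -9) = Mul(-45, I, Pow(22, Rational(1, 2)))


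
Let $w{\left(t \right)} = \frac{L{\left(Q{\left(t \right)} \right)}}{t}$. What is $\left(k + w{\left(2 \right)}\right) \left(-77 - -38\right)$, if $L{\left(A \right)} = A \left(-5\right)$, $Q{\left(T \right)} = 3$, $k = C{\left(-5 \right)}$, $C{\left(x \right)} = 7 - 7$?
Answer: $\frac{585}{2} \approx 292.5$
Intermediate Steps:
$C{\left(x \right)} = 0$ ($C{\left(x \right)} = 7 - 7 = 0$)
$k = 0$
$L{\left(A \right)} = - 5 A$
$w{\left(t \right)} = - \frac{15}{t}$ ($w{\left(t \right)} = \frac{\left(-5\right) 3}{t} = - \frac{15}{t}$)
$\left(k + w{\left(2 \right)}\right) \left(-77 - -38\right) = \left(0 - \frac{15}{2}\right) \left(-77 - -38\right) = \left(0 - \frac{15}{2}\right) \left(-77 + 38\right) = \left(0 - \frac{15}{2}\right) \left(-39\right) = \left(- \frac{15}{2}\right) \left(-39\right) = \frac{585}{2}$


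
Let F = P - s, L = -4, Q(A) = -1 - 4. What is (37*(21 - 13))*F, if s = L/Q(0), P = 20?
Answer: 28416/5 ≈ 5683.2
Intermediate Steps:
Q(A) = -5
s = 4/5 (s = -4/(-5) = -4*(-1/5) = 4/5 ≈ 0.80000)
F = 96/5 (F = 20 - 1*4/5 = 20 - 4/5 = 96/5 ≈ 19.200)
(37*(21 - 13))*F = (37*(21 - 13))*(96/5) = (37*8)*(96/5) = 296*(96/5) = 28416/5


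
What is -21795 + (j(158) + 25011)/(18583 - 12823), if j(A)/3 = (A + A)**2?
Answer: -41738207/1920 ≈ -21739.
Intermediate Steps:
j(A) = 12*A**2 (j(A) = 3*(A + A)**2 = 3*(2*A)**2 = 3*(4*A**2) = 12*A**2)
-21795 + (j(158) + 25011)/(18583 - 12823) = -21795 + (12*158**2 + 25011)/(18583 - 12823) = -21795 + (12*24964 + 25011)/5760 = -21795 + (299568 + 25011)*(1/5760) = -21795 + 324579*(1/5760) = -21795 + 108193/1920 = -41738207/1920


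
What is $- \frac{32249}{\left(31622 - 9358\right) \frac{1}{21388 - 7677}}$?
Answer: $- \frac{442166039}{22264} \approx -19860.0$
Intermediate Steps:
$- \frac{32249}{\left(31622 - 9358\right) \frac{1}{21388 - 7677}} = - \frac{32249}{22264 \cdot \frac{1}{13711}} = - \frac{32249}{\frac{22264}{13711}} = \left(-32249\right) \frac{13711}{22264} = - \frac{442166039}{22264}$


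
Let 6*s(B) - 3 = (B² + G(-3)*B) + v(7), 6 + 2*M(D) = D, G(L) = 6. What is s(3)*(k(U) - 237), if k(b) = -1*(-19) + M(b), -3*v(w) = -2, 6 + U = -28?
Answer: -10948/9 ≈ -1216.4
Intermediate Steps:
U = -34 (U = -6 - 28 = -34)
M(D) = -3 + D/2
v(w) = ⅔ (v(w) = -⅓*(-2) = ⅔)
s(B) = 11/18 + B + B²/6 (s(B) = ½ + ((B² + 6*B) + ⅔)/6 = ½ + (⅔ + B² + 6*B)/6 = ½ + (⅑ + B + B²/6) = 11/18 + B + B²/6)
k(b) = 16 + b/2 (k(b) = -1*(-19) + (-3 + b/2) = 19 + (-3 + b/2) = 16 + b/2)
s(3)*(k(U) - 237) = (11/18 + 3 + (⅙)*3²)*((16 + (½)*(-34)) - 237) = (11/18 + 3 + (⅙)*9)*((16 - 17) - 237) = (11/18 + 3 + 3/2)*(-1 - 237) = (46/9)*(-238) = -10948/9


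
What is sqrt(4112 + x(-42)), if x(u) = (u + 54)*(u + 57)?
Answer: 2*sqrt(1073) ≈ 65.513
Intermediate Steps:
x(u) = (54 + u)*(57 + u)
sqrt(4112 + x(-42)) = sqrt(4112 + (3078 + (-42)**2 + 111*(-42))) = sqrt(4112 + (3078 + 1764 - 4662)) = sqrt(4112 + 180) = sqrt(4292) = 2*sqrt(1073)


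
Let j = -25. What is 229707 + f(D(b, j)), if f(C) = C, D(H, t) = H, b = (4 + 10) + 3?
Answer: 229724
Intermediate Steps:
b = 17 (b = 14 + 3 = 17)
229707 + f(D(b, j)) = 229707 + 17 = 229724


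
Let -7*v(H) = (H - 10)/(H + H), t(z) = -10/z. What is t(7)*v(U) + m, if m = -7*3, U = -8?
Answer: -4071/196 ≈ -20.770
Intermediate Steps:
v(H) = -(-10 + H)/(14*H) (v(H) = -(H - 10)/(7*(H + H)) = -(-10 + H)/(7*(2*H)) = -(-10 + H)*1/(2*H)/7 = -(-10 + H)/(14*H))
m = -21
t(7)*v(U) + m = (-10/7)*((1/14)*(10 - 1*(-8))/(-8)) - 21 = (-10*1/7)*((1/14)*(-1/8)*(10 + 8)) - 21 = -5*(-1)*18/(49*8) - 21 = -10/7*(-9/56) - 21 = 45/196 - 21 = -4071/196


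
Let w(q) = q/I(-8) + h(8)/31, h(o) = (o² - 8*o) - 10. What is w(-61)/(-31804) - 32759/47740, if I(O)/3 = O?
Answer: -6251839051/9109937760 ≈ -0.68627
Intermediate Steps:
h(o) = -10 + o² - 8*o
I(O) = 3*O
w(q) = -10/31 - q/24 (w(q) = q/((3*(-8))) + (-10 + 8² - 8*8)/31 = q/(-24) + (-10 + 64 - 64)*(1/31) = q*(-1/24) - 10*1/31 = -q/24 - 10/31 = -10/31 - q/24)
w(-61)/(-31804) - 32759/47740 = (-10/31 - 1/24*(-61))/(-31804) - 32759/47740 = (-10/31 + 61/24)*(-1/31804) - 32759*1/47740 = (1651/744)*(-1/31804) - 32759/47740 = -1651/23662176 - 32759/47740 = -6251839051/9109937760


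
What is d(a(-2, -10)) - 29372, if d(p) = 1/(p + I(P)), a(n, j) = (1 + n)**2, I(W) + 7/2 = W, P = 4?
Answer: -88114/3 ≈ -29371.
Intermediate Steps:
I(W) = -7/2 + W
d(p) = 1/(1/2 + p) (d(p) = 1/(p + (-7/2 + 4)) = 1/(p + 1/2) = 1/(1/2 + p))
d(a(-2, -10)) - 29372 = 2/(1 + 2*(1 - 2)**2) - 29372 = 2/(1 + 2*(-1)**2) - 29372 = 2/(1 + 2*1) - 29372 = 2/(1 + 2) - 29372 = 2/3 - 29372 = -88114/3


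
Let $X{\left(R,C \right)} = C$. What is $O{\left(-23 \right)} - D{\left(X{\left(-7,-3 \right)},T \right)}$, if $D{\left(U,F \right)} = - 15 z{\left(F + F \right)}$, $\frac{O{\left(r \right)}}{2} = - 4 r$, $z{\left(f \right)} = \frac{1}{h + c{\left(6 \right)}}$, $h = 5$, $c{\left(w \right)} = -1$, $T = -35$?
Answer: $\frac{751}{4} \approx 187.75$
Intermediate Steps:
$z{\left(f \right)} = \frac{1}{4}$ ($z{\left(f \right)} = \frac{1}{5 - 1} = \frac{1}{4}$)
$O{\left(r \right)} = - 8 r$ ($O{\left(r \right)} = 2 \left(- 4 r\right) = - 8 r$)
$D{\left(U,F \right)} = - \frac{15}{4}$ ($D{\left(U,F \right)} = \left(-15\right) \frac{1}{4} = - \frac{15}{4}$)
$O{\left(-23 \right)} - D{\left(X{\left(-7,-3 \right)},T \right)} = \left(-8\right) \left(-23\right) - - \frac{15}{4} = 184 + \frac{15}{4} = \frac{751}{4}$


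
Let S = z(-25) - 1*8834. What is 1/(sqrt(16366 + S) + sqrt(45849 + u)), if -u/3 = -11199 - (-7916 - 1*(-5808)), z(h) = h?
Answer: 1/(sqrt(7507) + sqrt(73122)) ≈ 0.0028007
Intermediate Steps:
u = 27273 (u = -3*(-11199 - (-7916 - 1*(-5808))) = -3*(-11199 - (-7916 + 5808)) = -3*(-11199 - 1*(-2108)) = -3*(-11199 + 2108) = -3*(-9091) = 27273)
S = -8859 (S = -25 - 1*8834 = -25 - 8834 = -8859)
1/(sqrt(16366 + S) + sqrt(45849 + u)) = 1/(sqrt(16366 - 8859) + sqrt(45849 + 27273)) = 1/(sqrt(7507) + sqrt(73122))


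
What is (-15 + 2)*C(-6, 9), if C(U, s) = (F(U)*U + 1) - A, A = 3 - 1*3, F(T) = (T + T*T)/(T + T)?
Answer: -208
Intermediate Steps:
F(T) = (T + T**2)/(2*T) (F(T) = (T + T**2)/((2*T)) = (T + T**2)*(1/(2*T)) = (T + T**2)/(2*T))
A = 0 (A = 3 - 3 = 0)
C(U, s) = 1 + U*(1/2 + U/2) (C(U, s) = ((1/2 + U/2)*U + 1) - 1*0 = (U*(1/2 + U/2) + 1) + 0 = (1 + U*(1/2 + U/2)) + 0 = 1 + U*(1/2 + U/2))
(-15 + 2)*C(-6, 9) = (-15 + 2)*(1 + (1/2)*(-6)*(1 - 6)) = -13*(1 + (1/2)*(-6)*(-5)) = -13*(1 + 15) = -13*16 = -208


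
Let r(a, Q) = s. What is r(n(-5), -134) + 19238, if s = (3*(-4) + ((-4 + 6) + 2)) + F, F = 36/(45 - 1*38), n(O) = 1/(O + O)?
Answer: 134646/7 ≈ 19235.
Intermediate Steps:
n(O) = 1/(2*O)
F = 36/7 (F = 36/(45 - 38) = 36/7 ≈ 5.1429)
s = -20/7 (s = (3*(-4) + ((-4 + 6) + 2)) + 36/7 = (-12 + (2 + 2)) + 36/7 = (-12 + 4) + 36/7 = -8 + 36/7 = -20/7 ≈ -2.8571)
r(a, Q) = -20/7
r(n(-5), -134) + 19238 = -20/7 + 19238 = 134646/7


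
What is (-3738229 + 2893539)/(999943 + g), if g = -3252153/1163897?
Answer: -491566078465/581913702859 ≈ -0.84474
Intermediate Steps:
g = -3252153/1163897 (g = -3252153*1/1163897 = -3252153/1163897 ≈ -2.7942)
(-3738229 + 2893539)/(999943 + g) = (-3738229 + 2893539)/(999943 - 3252153/1163897) = -844690/1163827405718/1163897 = -844690*1163897/1163827405718 = -491566078465/581913702859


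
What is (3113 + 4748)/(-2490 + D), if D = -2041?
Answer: -7861/4531 ≈ -1.7349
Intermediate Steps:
(3113 + 4748)/(-2490 + D) = (3113 + 4748)/(-2490 - 2041) = 7861/(-4531) = 7861*(-1/4531) = -7861/4531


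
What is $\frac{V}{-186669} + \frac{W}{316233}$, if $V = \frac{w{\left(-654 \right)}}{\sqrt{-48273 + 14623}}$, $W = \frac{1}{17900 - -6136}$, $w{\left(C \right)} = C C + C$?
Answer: $\frac{1}{7600976388} + \frac{71177 i \sqrt{1346}}{209380395} \approx 1.3156 \cdot 10^{-10} + 0.012472 i$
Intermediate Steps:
$w{\left(C \right)} = C + C^{2}$ ($w{\left(C \right)} = C^{2} + C = C + C^{2}$)
$W = \frac{1}{24036}$ ($W = \frac{1}{17900 + \left(-32044 + 38180\right)} = \frac{1}{17900 + 6136} = \frac{1}{24036} \approx 4.1604 \cdot 10^{-5}$)
$V = - \frac{213531 i \sqrt{1346}}{3365}$ ($V = \frac{\left(-654\right) \left(1 - 654\right)}{\sqrt{-48273 + 14623}} = \frac{\left(-654\right) \left(-653\right)}{\sqrt{-33650}} = \frac{427062}{5 i \sqrt{1346}} = 427062 \left(- \frac{i \sqrt{1346}}{6730}\right) = - \frac{213531 i \sqrt{1346}}{3365} \approx - 2328.1 i$)
$\frac{V}{-186669} + \frac{W}{316233} = \frac{\left(- \frac{213531}{3365}\right) i \sqrt{1346}}{-186669} + \frac{1}{24036 \cdot 316233} = - \frac{213531 i \sqrt{1346}}{3365} \left(- \frac{1}{186669}\right) + \frac{1}{24036} \cdot \frac{1}{316233} = \frac{71177 i \sqrt{1346}}{209380395} + \frac{1}{7600976388} = \frac{1}{7600976388} + \frac{71177 i \sqrt{1346}}{209380395}$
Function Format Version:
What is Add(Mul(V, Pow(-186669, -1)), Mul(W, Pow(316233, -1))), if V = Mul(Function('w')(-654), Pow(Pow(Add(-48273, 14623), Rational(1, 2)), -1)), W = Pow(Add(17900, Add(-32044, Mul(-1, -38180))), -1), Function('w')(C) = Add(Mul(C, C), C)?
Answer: Add(Rational(1, 7600976388), Mul(Rational(71177, 209380395), I, Pow(1346, Rational(1, 2)))) ≈ Add(1.3156e-10, Mul(0.012472, I))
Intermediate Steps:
Function('w')(C) = Add(C, Pow(C, 2)) (Function('w')(C) = Add(Pow(C, 2), C) = Add(C, Pow(C, 2)))
W = Rational(1, 24036) (W = Pow(Add(17900, Add(-32044, 38180)), -1) = Pow(Add(17900, 6136), -1) = Pow(24036, -1) = Rational(1, 24036) ≈ 4.1604e-5)
V = Mul(Rational(-213531, 3365), I, Pow(1346, Rational(1, 2))) (V = Mul(Mul(-654, Add(1, -654)), Pow(Pow(Add(-48273, 14623), Rational(1, 2)), -1)) = Mul(Mul(-654, -653), Pow(Pow(-33650, Rational(1, 2)), -1)) = Mul(427062, Pow(Mul(5, I, Pow(1346, Rational(1, 2))), -1)) = Mul(427062, Mul(Rational(-1, 6730), I, Pow(1346, Rational(1, 2)))) = Mul(Rational(-213531, 3365), I, Pow(1346, Rational(1, 2))) ≈ Mul(-2328.1, I))
Add(Mul(V, Pow(-186669, -1)), Mul(W, Pow(316233, -1))) = Add(Mul(Mul(Rational(-213531, 3365), I, Pow(1346, Rational(1, 2))), Pow(-186669, -1)), Mul(Rational(1, 24036), Pow(316233, -1))) = Add(Mul(Mul(Rational(-213531, 3365), I, Pow(1346, Rational(1, 2))), Rational(-1, 186669)), Mul(Rational(1, 24036), Rational(1, 316233))) = Add(Mul(Rational(71177, 209380395), I, Pow(1346, Rational(1, 2))), Rational(1, 7600976388)) = Add(Rational(1, 7600976388), Mul(Rational(71177, 209380395), I, Pow(1346, Rational(1, 2))))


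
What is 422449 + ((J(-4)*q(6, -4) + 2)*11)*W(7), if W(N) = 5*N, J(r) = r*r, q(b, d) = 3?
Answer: 441699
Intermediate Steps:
J(r) = r²
422449 + ((J(-4)*q(6, -4) + 2)*11)*W(7) = 422449 + (((-4)²*3 + 2)*11)*(5*7) = 422449 + ((16*3 + 2)*11)*35 = 422449 + ((48 + 2)*11)*35 = 422449 + (50*11)*35 = 422449 + 550*35 = 422449 + 19250 = 441699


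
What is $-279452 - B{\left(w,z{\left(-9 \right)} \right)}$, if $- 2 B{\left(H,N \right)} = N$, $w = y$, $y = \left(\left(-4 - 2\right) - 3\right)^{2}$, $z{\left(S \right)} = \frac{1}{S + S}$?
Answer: $- \frac{10060273}{36} \approx -2.7945 \cdot 10^{5}$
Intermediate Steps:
$z{\left(S \right)} = \frac{1}{2 S}$
$y = 81$ ($y = \left(-6 - 3\right)^{2} = \left(-9\right)^{2} = 81$)
$w = 81$
$B{\left(H,N \right)} = - \frac{N}{2}$
$-279452 - B{\left(w,z{\left(-9 \right)} \right)} = -279452 - - \frac{\frac{1}{2} \frac{1}{-9}}{2} = -279452 - - \frac{\frac{1}{2} \left(- \frac{1}{9}\right)}{2} = -279452 - \left(- \frac{1}{2}\right) \left(- \frac{1}{18}\right) = -279452 - \frac{1}{36} = - \frac{10060273}{36}$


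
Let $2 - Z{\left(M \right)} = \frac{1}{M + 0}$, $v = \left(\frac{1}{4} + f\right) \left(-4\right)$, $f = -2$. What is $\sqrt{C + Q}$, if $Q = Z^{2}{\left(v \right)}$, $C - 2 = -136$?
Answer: $\frac{i \sqrt{6397}}{7} \approx 11.426 i$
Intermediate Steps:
$C = -134$ ($C = 2 - 136 = -134$)
$v = 7$ ($v = \left(\frac{1}{4} - 2\right) \left(-4\right) = \left(- \frac{7}{4}\right) \left(-4\right) = 7$)
$Z{\left(M \right)} = 2 - \frac{1}{M}$ ($Z{\left(M \right)} = 2 - \frac{1}{M + 0} = 2 - \frac{1}{M}$)
$Q = \frac{169}{49}$ ($Q = \left(2 - \frac{1}{7}\right)^{2} = \left(\frac{13}{7}\right)^{2} = \frac{169}{49} \approx 3.449$)
$\sqrt{C + Q} = \sqrt{-134 + \frac{169}{49}} = \sqrt{- \frac{6397}{49}} = \frac{i \sqrt{6397}}{7}$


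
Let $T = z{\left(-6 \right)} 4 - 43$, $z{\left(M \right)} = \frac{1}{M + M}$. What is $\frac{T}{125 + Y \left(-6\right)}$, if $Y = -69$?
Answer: $- \frac{130}{1617} \approx -0.080396$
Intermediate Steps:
$z{\left(M \right)} = \frac{1}{2 M}$
$T = - \frac{130}{3}$ ($T = \frac{1}{2 \left(-6\right)} 4 - 43 = \frac{1}{2} \left(- \frac{1}{6}\right) 4 - 43 = \left(- \frac{1}{12}\right) 4 - 43 = - \frac{1}{3} - 43 = - \frac{130}{3} \approx -43.333$)
$\frac{T}{125 + Y \left(-6\right)} = - \frac{130}{3 \left(125 - -414\right)} = - \frac{130}{3 \left(125 + 414\right)} = - \frac{130}{3 \cdot 539} = \left(- \frac{130}{3}\right) \frac{1}{539} = - \frac{130}{1617}$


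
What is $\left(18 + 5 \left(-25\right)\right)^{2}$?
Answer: $11449$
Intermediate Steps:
$\left(18 + 5 \left(-25\right)\right)^{2} = \left(18 - 125\right)^{2} = \left(-107\right)^{2} = 11449$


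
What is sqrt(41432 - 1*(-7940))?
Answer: 2*sqrt(12343) ≈ 222.20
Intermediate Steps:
sqrt(41432 - 1*(-7940)) = sqrt(41432 + 7940) = sqrt(49372) = 2*sqrt(12343)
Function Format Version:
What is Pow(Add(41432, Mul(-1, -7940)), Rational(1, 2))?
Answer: Mul(2, Pow(12343, Rational(1, 2))) ≈ 222.20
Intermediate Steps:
Pow(Add(41432, Mul(-1, -7940)), Rational(1, 2)) = Pow(Add(41432, 7940), Rational(1, 2)) = Pow(49372, Rational(1, 2)) = Mul(2, Pow(12343, Rational(1, 2)))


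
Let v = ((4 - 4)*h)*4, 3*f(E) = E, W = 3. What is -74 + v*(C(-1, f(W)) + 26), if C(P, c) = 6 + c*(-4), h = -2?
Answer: -74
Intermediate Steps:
f(E) = E/3
C(P, c) = 6 - 4*c
v = 0 (v = ((4 - 4)*(-2))*4 = (0*(-2))*4 = 0*4 = 0)
-74 + v*(C(-1, f(W)) + 26) = -74 + 0*((6 - 4*3/3) + 26) = -74 + 0*((6 - 4*1) + 26) = -74 + 0*((6 - 4) + 26) = -74 + 0*(2 + 26) = -74 + 0*28 = -74 + 0 = -74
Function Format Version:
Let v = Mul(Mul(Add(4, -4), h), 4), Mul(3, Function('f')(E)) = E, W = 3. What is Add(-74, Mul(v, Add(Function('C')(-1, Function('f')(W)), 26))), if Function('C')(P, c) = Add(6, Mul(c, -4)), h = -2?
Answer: -74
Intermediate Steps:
Function('f')(E) = Mul(Rational(1, 3), E)
Function('C')(P, c) = Add(6, Mul(-4, c))
v = 0 (v = Mul(Mul(Add(4, -4), -2), 4) = Mul(Mul(0, -2), 4) = Mul(0, 4) = 0)
Add(-74, Mul(v, Add(Function('C')(-1, Function('f')(W)), 26))) = Add(-74, Mul(0, Add(Add(6, Mul(-4, Mul(Rational(1, 3), 3))), 26))) = Add(-74, Mul(0, Add(Add(6, Mul(-4, 1)), 26))) = Add(-74, Mul(0, Add(Add(6, -4), 26))) = Add(-74, Mul(0, Add(2, 26))) = Add(-74, Mul(0, 28)) = Add(-74, 0) = -74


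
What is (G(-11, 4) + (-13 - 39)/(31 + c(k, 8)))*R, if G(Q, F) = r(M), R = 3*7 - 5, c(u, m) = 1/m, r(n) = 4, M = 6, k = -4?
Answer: 9280/249 ≈ 37.269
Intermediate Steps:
R = 16 (R = 21 - 5 = 16)
G(Q, F) = 4
(G(-11, 4) + (-13 - 39)/(31 + c(k, 8)))*R = (4 + (-13 - 39)/(31 + 1/8))*16 = (4 - 52/(31 + 1/8))*16 = (4 - 52/249/8)*16 = (4 - 52*8/249)*16 = (4 - 416/249)*16 = (580/249)*16 = 9280/249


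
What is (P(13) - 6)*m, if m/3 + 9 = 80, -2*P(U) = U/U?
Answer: -2769/2 ≈ -1384.5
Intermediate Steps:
P(U) = -½ (P(U) = -U/(2*U) = -½*1 = -½)
m = 213 (m = -27 + 3*80 = -27 + 240 = 213)
(P(13) - 6)*m = (-½ - 6)*213 = -13/2*213 = -2769/2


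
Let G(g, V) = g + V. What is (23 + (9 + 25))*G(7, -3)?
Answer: 228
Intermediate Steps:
G(g, V) = V + g
(23 + (9 + 25))*G(7, -3) = (23 + (9 + 25))*(-3 + 7) = (23 + 34)*4 = 57*4 = 228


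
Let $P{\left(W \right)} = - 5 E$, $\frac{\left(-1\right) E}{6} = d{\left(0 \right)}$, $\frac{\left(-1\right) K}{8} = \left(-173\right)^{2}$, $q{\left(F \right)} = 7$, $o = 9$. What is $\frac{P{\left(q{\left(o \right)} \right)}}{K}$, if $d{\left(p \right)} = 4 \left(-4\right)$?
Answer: $\frac{60}{29929} \approx 0.0020047$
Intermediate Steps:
$d{\left(p \right)} = -16$
$K = -239432$ ($K = - 8 \left(-173\right)^{2} = \left(-8\right) 29929 = -239432$)
$E = 96$ ($E = \left(-6\right) \left(-16\right) = 96$)
$P{\left(W \right)} = -480$ ($P{\left(W \right)} = \left(-5\right) 96 = -480$)
$\frac{P{\left(q{\left(o \right)} \right)}}{K} = - \frac{480}{-239432} = \left(-480\right) \left(- \frac{1}{239432}\right) = \frac{60}{29929}$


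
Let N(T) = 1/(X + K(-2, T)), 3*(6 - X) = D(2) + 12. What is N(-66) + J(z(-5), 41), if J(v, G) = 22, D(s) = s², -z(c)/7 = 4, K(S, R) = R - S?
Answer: 4177/190 ≈ 21.984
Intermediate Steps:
z(c) = -28 (z(c) = -7*4 = -28)
X = ⅔ (X = 6 - (2² + 12)/3 = 6 - (4 + 12)/3 = 6 - ⅓*16 = 6 - 16/3 = ⅔ ≈ 0.66667)
N(T) = 1/(8/3 + T) (N(T) = 1/(⅔ + (T - 1*(-2))) = 1/(⅔ + (T + 2)) = 1/(⅔ + (2 + T)) = 1/(8/3 + T))
N(-66) + J(z(-5), 41) = 3/(8 + 3*(-66)) + 22 = 3/(8 - 198) + 22 = 3/(-190) + 22 = 3*(-1/190) + 22 = -3/190 + 22 = 4177/190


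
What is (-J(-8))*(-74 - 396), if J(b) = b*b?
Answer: 30080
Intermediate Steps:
J(b) = b²
(-J(-8))*(-74 - 396) = (-1*(-8)²)*(-74 - 396) = -1*64*(-470) = -64*(-470) = 30080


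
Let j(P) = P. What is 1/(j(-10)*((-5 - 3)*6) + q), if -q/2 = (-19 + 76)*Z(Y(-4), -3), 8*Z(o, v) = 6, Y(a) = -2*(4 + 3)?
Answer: 2/789 ≈ 0.0025349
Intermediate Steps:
Y(a) = -14 (Y(a) = -2*7 = -14)
Z(o, v) = ¾ (Z(o, v) = (⅛)*6 = ¾)
q = -171/2 (q = -2*(-19 + 76)*3/4 = -114*3/4 = -2*171/4 = -171/2 ≈ -85.500)
1/(j(-10)*((-5 - 3)*6) + q) = 1/(-10*(-5 - 3)*6 - 171/2) = 1/(-(-80)*6 - 171/2) = 1/(-10*(-48) - 171/2) = 1/(480 - 171/2) = 1/(789/2) = 2/789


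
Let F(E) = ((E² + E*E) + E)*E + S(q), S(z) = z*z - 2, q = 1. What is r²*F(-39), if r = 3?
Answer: -1054062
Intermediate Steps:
S(z) = -2 + z² (S(z) = z² - 2 = -2 + z²)
F(E) = -1 + E*(E + 2*E²) (F(E) = ((E² + E*E) + E)*E + (-2 + 1²) = ((E² + E²) + E)*E + (-2 + 1) = (2*E² + E)*E - 1 = (E + 2*E²)*E - 1 = E*(E + 2*E²) - 1 = -1 + E*(E + 2*E²))
r²*F(-39) = 3²*(-1 + (-39)² + 2*(-39)³) = 9*(-1 + 1521 + 2*(-59319)) = 9*(-1 + 1521 - 118638) = 9*(-117118) = -1054062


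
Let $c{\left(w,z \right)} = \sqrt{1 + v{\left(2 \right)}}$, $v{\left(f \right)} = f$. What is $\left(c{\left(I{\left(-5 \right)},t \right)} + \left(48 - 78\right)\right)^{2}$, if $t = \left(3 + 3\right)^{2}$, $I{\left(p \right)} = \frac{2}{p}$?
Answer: $\left(-30 + \sqrt{3}\right)^{2} \approx 799.08$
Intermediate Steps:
$t = 36$ ($t = 6^{2} = 36$)
$c{\left(w,z \right)} = \sqrt{3}$ ($c{\left(w,z \right)} = \sqrt{1 + 2} = \sqrt{3}$)
$\left(c{\left(I{\left(-5 \right)},t \right)} + \left(48 - 78\right)\right)^{2} = \left(\sqrt{3} + \left(48 - 78\right)\right)^{2} = \left(\sqrt{3} - 30\right)^{2} = \left(-30 + \sqrt{3}\right)^{2}$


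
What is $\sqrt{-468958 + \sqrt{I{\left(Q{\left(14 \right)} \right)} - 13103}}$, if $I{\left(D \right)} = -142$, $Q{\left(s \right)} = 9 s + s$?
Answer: $\sqrt{-468958 + i \sqrt{13245}} \approx 0.084 + 684.8 i$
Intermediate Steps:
$Q{\left(s \right)} = 10 s$
$\sqrt{-468958 + \sqrt{I{\left(Q{\left(14 \right)} \right)} - 13103}} = \sqrt{-468958 + \sqrt{-142 - 13103}} = \sqrt{-468958 + \sqrt{-13245}} = \sqrt{-468958 + i \sqrt{13245}}$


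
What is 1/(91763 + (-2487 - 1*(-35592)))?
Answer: 1/124868 ≈ 8.0085e-6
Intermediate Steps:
1/(91763 + (-2487 - 1*(-35592))) = 1/(91763 + (-2487 + 35592)) = 1/(91763 + 33105) = 1/124868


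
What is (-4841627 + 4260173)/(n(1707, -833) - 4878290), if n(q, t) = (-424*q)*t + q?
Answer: -581454/598022161 ≈ -0.00097230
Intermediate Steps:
n(q, t) = q - 424*q*t (n(q, t) = -424*q*t + q = q - 424*q*t)
(-4841627 + 4260173)/(n(1707, -833) - 4878290) = (-4841627 + 4260173)/(1707*(1 - 424*(-833)) - 4878290) = -581454/(1707*(1 + 353192) - 4878290) = -581454/(1707*353193 - 4878290) = -581454/(602900451 - 4878290) = -581454/598022161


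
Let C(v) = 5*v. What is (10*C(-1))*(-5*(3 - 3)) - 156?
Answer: -156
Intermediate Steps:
(10*C(-1))*(-5*(3 - 3)) - 156 = (10*(5*(-1)))*(-5*(3 - 3)) - 156 = (10*(-5))*(-5*0) - 156 = -50*0 - 156 = 0 - 156 = -156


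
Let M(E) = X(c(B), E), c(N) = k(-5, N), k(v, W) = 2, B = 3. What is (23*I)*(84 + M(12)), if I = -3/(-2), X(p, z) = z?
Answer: 3312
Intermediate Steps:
c(N) = 2
M(E) = E
I = 3/2 (I = -3*(-½) = 3/2 ≈ 1.5000)
(23*I)*(84 + M(12)) = (23*(3/2))*(84 + 12) = (69/2)*96 = 3312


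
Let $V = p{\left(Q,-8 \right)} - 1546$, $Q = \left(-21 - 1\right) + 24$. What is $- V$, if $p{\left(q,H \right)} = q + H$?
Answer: $1552$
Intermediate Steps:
$Q = 2$ ($Q = -22 + 24 = 2$)
$p{\left(q,H \right)} = H + q$
$V = -1552$ ($V = \left(-8 + 2\right) - 1546 = -6 - 1546 = -1552$)
$- V = \left(-1\right) \left(-1552\right) = 1552$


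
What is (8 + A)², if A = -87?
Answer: 6241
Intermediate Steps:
(8 + A)² = (8 - 87)² = (-79)² = 6241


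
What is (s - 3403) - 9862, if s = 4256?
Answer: -9009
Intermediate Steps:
(s - 3403) - 9862 = (4256 - 3403) - 9862 = 853 - 9862 = -9009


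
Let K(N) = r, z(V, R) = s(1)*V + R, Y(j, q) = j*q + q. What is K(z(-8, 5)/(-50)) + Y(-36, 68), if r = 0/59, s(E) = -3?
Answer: -2380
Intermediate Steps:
Y(j, q) = q + j*q
z(V, R) = R - 3*V (z(V, R) = -3*V + R = R - 3*V)
r = 0 (r = 0*(1/59) = 0)
K(N) = 0
K(z(-8, 5)/(-50)) + Y(-36, 68) = 0 + 68*(1 - 36) = 0 + 68*(-35) = 0 - 2380 = -2380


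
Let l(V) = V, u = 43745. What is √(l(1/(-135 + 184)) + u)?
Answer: √2143506/7 ≈ 209.15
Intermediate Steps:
√(l(1/(-135 + 184)) + u) = √(1/(-135 + 184) + 43745) = √(1/49 + 43745) = √(2143506/49) = √2143506/7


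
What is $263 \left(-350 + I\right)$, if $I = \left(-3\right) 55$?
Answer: $-135445$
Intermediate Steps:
$I = -165$
$263 \left(-350 + I\right) = 263 \left(-350 - 165\right) = 263 \left(-515\right) = -135445$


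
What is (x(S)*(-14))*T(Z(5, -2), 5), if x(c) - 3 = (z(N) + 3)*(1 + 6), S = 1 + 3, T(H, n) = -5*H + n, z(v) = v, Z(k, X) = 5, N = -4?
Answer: -1120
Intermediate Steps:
T(H, n) = n - 5*H
S = 4
x(c) = -4 (x(c) = 3 + (-4 + 3)*(1 + 6) = 3 - 1*7 = 3 - 7 = -4)
(x(S)*(-14))*T(Z(5, -2), 5) = (-4*(-14))*(5 - 5*5) = 56*(5 - 25) = 56*(-20) = -1120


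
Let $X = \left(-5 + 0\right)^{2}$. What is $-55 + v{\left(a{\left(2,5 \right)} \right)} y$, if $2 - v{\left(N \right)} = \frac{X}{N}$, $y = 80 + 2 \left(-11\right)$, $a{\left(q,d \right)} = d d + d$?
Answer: $\frac{38}{3} \approx 12.667$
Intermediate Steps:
$X = 25$ ($X = \left(-5\right)^{2} = 25$)
$a{\left(q,d \right)} = d + d^{2}$ ($a{\left(q,d \right)} = d^{2} + d = d + d^{2}$)
$y = 58$ ($y = 80 - 22 = 58$)
$v{\left(N \right)} = 2 - \frac{25}{N}$
$-55 + v{\left(a{\left(2,5 \right)} \right)} y = -55 + \left(2 - \frac{25}{5 \left(1 + 5\right)}\right) 58 = -55 + \left(2 - \frac{25}{5 \cdot 6}\right) 58 = -55 + \left(2 - \frac{25}{30}\right) 58 = -55 + \left(2 - \frac{5}{6}\right) 58 = -55 + \frac{7}{6} \cdot 58 = -55 + \frac{203}{3} = \frac{38}{3}$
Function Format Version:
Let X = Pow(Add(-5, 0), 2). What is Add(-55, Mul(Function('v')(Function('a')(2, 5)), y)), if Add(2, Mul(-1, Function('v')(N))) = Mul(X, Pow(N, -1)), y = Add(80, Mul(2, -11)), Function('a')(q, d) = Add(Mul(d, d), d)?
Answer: Rational(38, 3) ≈ 12.667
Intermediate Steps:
X = 25 (X = Pow(-5, 2) = 25)
Function('a')(q, d) = Add(d, Pow(d, 2)) (Function('a')(q, d) = Add(Pow(d, 2), d) = Add(d, Pow(d, 2)))
y = 58 (y = Add(80, -22) = 58)
Function('v')(N) = Add(2, Mul(-25, Pow(N, -1))) (Function('v')(N) = Add(2, Mul(-1, Mul(25, Pow(N, -1)))) = Add(2, Mul(-25, Pow(N, -1))))
Add(-55, Mul(Function('v')(Function('a')(2, 5)), y)) = Add(-55, Mul(Add(2, Mul(-25, Pow(Mul(5, Add(1, 5)), -1))), 58)) = Add(-55, Mul(Add(2, Mul(-25, Pow(Mul(5, 6), -1))), 58)) = Add(-55, Mul(Add(2, Mul(-25, Pow(30, -1))), 58)) = Add(-55, Mul(Add(2, Mul(-25, Rational(1, 30))), 58)) = Add(-55, Mul(Add(2, Rational(-5, 6)), 58)) = Add(-55, Mul(Rational(7, 6), 58)) = Add(-55, Rational(203, 3)) = Rational(38, 3)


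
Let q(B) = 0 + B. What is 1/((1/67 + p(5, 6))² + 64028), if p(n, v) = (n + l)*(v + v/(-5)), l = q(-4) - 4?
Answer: 112225/7208765061 ≈ 1.5568e-5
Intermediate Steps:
q(B) = B
l = -8 (l = -4 - 4 = -8)
p(n, v) = 4*v*(-8 + n)/5 (p(n, v) = (n - 8)*(v + v/(-5)) = (-8 + n)*(v + v*(-⅕)) = (-8 + n)*(v - v/5) = (-8 + n)*(4*v/5) = 4*v*(-8 + n)/5)
1/((1/67 + p(5, 6))² + 64028) = 1/((1/67 + (⅘)*6*(-8 + 5))² + 64028) = 1/((1/67 + (⅘)*6*(-3))² + 64028) = 1/((1/67 - 72/5)² + 64028) = 1/((-4819/335)² + 64028) = 1/(23222761/112225 + 64028) = 1/(7208765061/112225) = 112225/7208765061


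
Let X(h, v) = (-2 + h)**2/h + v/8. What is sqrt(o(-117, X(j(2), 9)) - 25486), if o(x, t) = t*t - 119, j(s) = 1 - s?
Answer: 3*I*sqrt(181639)/8 ≈ 159.82*I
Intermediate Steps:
X(h, v) = v/8 + (-2 + h)**2/h (X(h, v) = (-2 + h)**2/h + v*(1/8) = (-2 + h)**2/h + v/8 = v/8 + (-2 + h)**2/h)
o(x, t) = -119 + t**2 (o(x, t) = t**2 - 119 = -119 + t**2)
sqrt(o(-117, X(j(2), 9)) - 25486) = sqrt((-119 + ((1/8)*9 + (-2 + (1 - 1*2))**2/(1 - 1*2))**2) - 25486) = sqrt((-119 + (9/8 + (-2 + (1 - 2))**2/(1 - 2))**2) - 25486) = sqrt((-119 + (9/8 + (-2 - 1)**2/(-1))**2) - 25486) = sqrt((-119 + (9/8 - 1*(-3)**2)**2) - 25486) = sqrt((-119 + (9/8 - 1*9)**2) - 25486) = sqrt((-119 + (9/8 - 9)**2) - 25486) = sqrt((-119 + (-63/8)**2) - 25486) = sqrt((-119 + 3969/64) - 25486) = sqrt(-3647/64 - 25486) = sqrt(-1634751/64) = 3*I*sqrt(181639)/8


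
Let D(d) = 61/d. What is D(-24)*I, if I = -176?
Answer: 1342/3 ≈ 447.33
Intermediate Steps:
D(-24)*I = (61/(-24))*(-176) = (61*(-1/24))*(-176) = -61/24*(-176) = 1342/3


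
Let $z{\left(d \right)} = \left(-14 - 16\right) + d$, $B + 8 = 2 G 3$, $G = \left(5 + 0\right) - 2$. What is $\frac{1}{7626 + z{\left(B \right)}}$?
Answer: $\frac{1}{7606} \approx 0.00013148$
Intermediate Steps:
$G = 3$ ($G = 5 - 2 = 3$)
$B = 10$ ($B = -8 + 2 \cdot 3 \cdot 3 = -8 + 6 \cdot 3 = -8 + 18 = 10$)
$z{\left(d \right)} = -30 + d$
$\frac{1}{7626 + z{\left(B \right)}} = \frac{1}{7626 + \left(-30 + 10\right)} = \frac{1}{7626 - 20} = \frac{1}{7606}$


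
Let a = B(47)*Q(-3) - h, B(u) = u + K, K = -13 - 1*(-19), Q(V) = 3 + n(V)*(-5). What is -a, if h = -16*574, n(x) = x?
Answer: -10138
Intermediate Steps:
Q(V) = 3 - 5*V (Q(V) = 3 + V*(-5) = 3 - 5*V)
K = 6 (K = -13 + 19 = 6)
B(u) = 6 + u (B(u) = u + 6 = 6 + u)
h = -9184
a = 10138 (a = (6 + 47)*(3 - 5*(-3)) - 1*(-9184) = 53*(3 + 15) + 9184 = 53*18 + 9184 = 954 + 9184 = 10138)
-a = -1*10138 = -10138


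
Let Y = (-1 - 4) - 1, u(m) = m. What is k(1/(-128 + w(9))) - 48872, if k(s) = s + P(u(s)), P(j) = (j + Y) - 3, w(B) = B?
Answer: -5816841/119 ≈ -48881.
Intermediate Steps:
Y = -6 (Y = -5 - 1 = -6)
P(j) = -9 + j (P(j) = (j - 6) - 3 = (-6 + j) - 3 = -9 + j)
k(s) = -9 + 2*s (k(s) = s + (-9 + s) = -9 + 2*s)
k(1/(-128 + w(9))) - 48872 = (-9 + 2/(-128 + 9)) - 48872 = (-9 + 2/(-119)) - 48872 = (-9 + 2*(-1/119)) - 48872 = (-9 - 2/119) - 48872 = -1073/119 - 48872 = -5816841/119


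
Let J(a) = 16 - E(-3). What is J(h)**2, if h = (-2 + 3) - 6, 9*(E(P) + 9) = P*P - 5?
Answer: 48841/81 ≈ 602.98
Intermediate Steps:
E(P) = -86/9 + P**2/9 (E(P) = -9 + (P*P - 5)/9 = -9 + (P**2 - 5)/9 = -9 + (-5 + P**2)/9 = -9 + (-5/9 + P**2/9) = -86/9 + P**2/9)
h = -5 (h = 1 - 6 = -5)
J(a) = 221/9 (J(a) = 16 - (-86/9 + (1/9)*(-3)**2) = 16 - (-86/9 + (1/9)*9) = 16 - (-86/9 + 1) = 16 - 1*(-77/9) = 16 + 77/9 = 221/9)
J(h)**2 = (221/9)**2 = 48841/81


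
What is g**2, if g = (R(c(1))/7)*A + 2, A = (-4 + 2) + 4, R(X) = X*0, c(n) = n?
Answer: 4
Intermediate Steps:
R(X) = 0
A = 2 (A = -2 + 4 = 2)
g = 2 (g = (0/7)*2 + 2 = (0*(1/7))*2 + 2 = 0*2 + 2 = 0 + 2 = 2)
g**2 = 2**2 = 4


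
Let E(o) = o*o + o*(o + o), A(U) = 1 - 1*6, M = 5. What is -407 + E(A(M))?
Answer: -332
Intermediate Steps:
A(U) = -5 (A(U) = 1 - 6 = -5)
E(o) = 3*o² (E(o) = o² + o*(2*o) = o² + 2*o² = 3*o²)
-407 + E(A(M)) = -407 + 3*(-5)² = -407 + 3*25 = -407 + 75 = -332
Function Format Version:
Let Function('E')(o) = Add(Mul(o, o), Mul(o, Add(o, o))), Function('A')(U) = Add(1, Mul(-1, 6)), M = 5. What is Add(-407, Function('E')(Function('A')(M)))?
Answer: -332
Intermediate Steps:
Function('A')(U) = -5 (Function('A')(U) = Add(1, -6) = -5)
Function('E')(o) = Mul(3, Pow(o, 2)) (Function('E')(o) = Add(Pow(o, 2), Mul(o, Mul(2, o))) = Add(Pow(o, 2), Mul(2, Pow(o, 2))) = Mul(3, Pow(o, 2)))
Add(-407, Function('E')(Function('A')(M))) = Add(-407, Mul(3, Pow(-5, 2))) = Add(-407, Mul(3, 25)) = Add(-407, 75) = -332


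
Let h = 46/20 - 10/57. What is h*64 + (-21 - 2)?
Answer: 32197/285 ≈ 112.97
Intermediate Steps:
h = 1211/570 (h = 46*(1/20) - 10*1/57 = 23/10 - 10/57 = 1211/570 ≈ 2.1246)
h*64 + (-21 - 2) = (1211/570)*64 + (-21 - 2) = 38752/285 - 23 = 32197/285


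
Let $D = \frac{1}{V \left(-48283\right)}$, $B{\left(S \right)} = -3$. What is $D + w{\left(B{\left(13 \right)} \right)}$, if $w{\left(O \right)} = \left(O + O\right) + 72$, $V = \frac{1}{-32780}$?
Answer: $\frac{3219458}{48283} \approx 66.679$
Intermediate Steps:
$V = - \frac{1}{32780} \approx -3.0506 \cdot 10^{-5}$
$w{\left(O \right)} = 72 + 2 O$ ($w{\left(O \right)} = 2 O + 72 = 72 + 2 O$)
$D = \frac{32780}{48283}$ ($D = \frac{1}{\left(- \frac{1}{32780}\right) \left(-48283\right)} = \left(-32780\right) \left(- \frac{1}{48283}\right) = \frac{32780}{48283} \approx 0.67891$)
$D + w{\left(B{\left(13 \right)} \right)} = \frac{32780}{48283} + \left(72 + 2 \left(-3\right)\right) = \frac{32780}{48283} + \left(72 - 6\right) = \frac{32780}{48283} + 66 = \frac{3219458}{48283}$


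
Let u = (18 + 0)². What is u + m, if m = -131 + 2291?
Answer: 2484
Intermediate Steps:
u = 324 (u = 18² = 324)
m = 2160
u + m = 324 + 2160 = 2484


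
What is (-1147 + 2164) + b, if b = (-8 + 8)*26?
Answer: 1017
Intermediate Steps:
b = 0 (b = 0*26 = 0)
(-1147 + 2164) + b = (-1147 + 2164) + 0 = 1017 + 0 = 1017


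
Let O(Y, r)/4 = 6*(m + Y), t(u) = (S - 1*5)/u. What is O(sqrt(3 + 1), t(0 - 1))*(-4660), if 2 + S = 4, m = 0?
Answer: -223680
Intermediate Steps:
S = 2 (S = -2 + 4 = 2)
t(u) = -3/u (t(u) = (2 - 1*5)/u = (2 - 5)/u = -3/u)
O(Y, r) = 24*Y (O(Y, r) = 4*(6*(0 + Y)) = 4*(6*Y) = 24*Y)
O(sqrt(3 + 1), t(0 - 1))*(-4660) = (24*sqrt(3 + 1))*(-4660) = (24*sqrt(4))*(-4660) = (24*2)*(-4660) = 48*(-4660) = -223680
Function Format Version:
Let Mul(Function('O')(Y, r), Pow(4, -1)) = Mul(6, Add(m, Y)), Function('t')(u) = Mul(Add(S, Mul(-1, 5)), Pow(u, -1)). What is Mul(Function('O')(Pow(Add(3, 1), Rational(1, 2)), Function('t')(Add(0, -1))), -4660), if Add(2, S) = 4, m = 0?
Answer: -223680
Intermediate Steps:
S = 2 (S = Add(-2, 4) = 2)
Function('t')(u) = Mul(-3, Pow(u, -1)) (Function('t')(u) = Mul(Add(2, Mul(-1, 5)), Pow(u, -1)) = Mul(Add(2, -5), Pow(u, -1)) = Mul(-3, Pow(u, -1)))
Function('O')(Y, r) = Mul(24, Y) (Function('O')(Y, r) = Mul(4, Mul(6, Add(0, Y))) = Mul(4, Mul(6, Y)) = Mul(24, Y))
Mul(Function('O')(Pow(Add(3, 1), Rational(1, 2)), Function('t')(Add(0, -1))), -4660) = Mul(Mul(24, Pow(Add(3, 1), Rational(1, 2))), -4660) = Mul(Mul(24, Pow(4, Rational(1, 2))), -4660) = Mul(Mul(24, 2), -4660) = Mul(48, -4660) = -223680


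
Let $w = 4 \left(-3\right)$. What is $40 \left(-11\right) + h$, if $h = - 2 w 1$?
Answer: $-416$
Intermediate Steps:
$w = -12$
$h = 24$ ($h = \left(-2\right) \left(-12\right) 1 = 24 \cdot 1 = 24$)
$40 \left(-11\right) + h = 40 \left(-11\right) + 24 = -440 + 24 = -416$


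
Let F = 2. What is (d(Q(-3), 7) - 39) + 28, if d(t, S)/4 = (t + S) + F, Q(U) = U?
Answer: 13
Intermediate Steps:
d(t, S) = 8 + 4*S + 4*t (d(t, S) = 4*((t + S) + 2) = 4*((S + t) + 2) = 4*(2 + S + t) = 8 + 4*S + 4*t)
(d(Q(-3), 7) - 39) + 28 = ((8 + 4*7 + 4*(-3)) - 39) + 28 = ((8 + 28 - 12) - 39) + 28 = (24 - 39) + 28 = -15 + 28 = 13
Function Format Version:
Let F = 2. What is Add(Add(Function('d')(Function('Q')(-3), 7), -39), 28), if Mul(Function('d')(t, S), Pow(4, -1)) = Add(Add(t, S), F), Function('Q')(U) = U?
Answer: 13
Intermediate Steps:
Function('d')(t, S) = Add(8, Mul(4, S), Mul(4, t)) (Function('d')(t, S) = Mul(4, Add(Add(t, S), 2)) = Mul(4, Add(Add(S, t), 2)) = Mul(4, Add(2, S, t)) = Add(8, Mul(4, S), Mul(4, t)))
Add(Add(Function('d')(Function('Q')(-3), 7), -39), 28) = Add(Add(Add(8, Mul(4, 7), Mul(4, -3)), -39), 28) = Add(Add(Add(8, 28, -12), -39), 28) = Add(Add(24, -39), 28) = Add(-15, 28) = 13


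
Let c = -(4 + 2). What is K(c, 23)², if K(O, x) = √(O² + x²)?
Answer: 565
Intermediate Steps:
c = -6 (c = -1*6 = -6)
K(c, 23)² = (√((-6)² + 23²))² = (√(36 + 529))² = (√565)² = 565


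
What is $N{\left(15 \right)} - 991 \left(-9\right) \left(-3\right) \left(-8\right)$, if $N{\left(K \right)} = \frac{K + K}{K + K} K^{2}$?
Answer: $214281$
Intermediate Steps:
$N{\left(K \right)} = K^{2}$ ($N{\left(K \right)} = \frac{2 K}{2 K} K^{2} = 2 K \frac{1}{2 K} K^{2} = 1 K^{2} = K^{2}$)
$N{\left(15 \right)} - 991 \left(-9\right) \left(-3\right) \left(-8\right) = 15^{2} - 991 \left(-9\right) \left(-3\right) \left(-8\right) = 225 - 991 \cdot 27 \left(-8\right) = 225 - -214056 = 225 + 214056 = 214281$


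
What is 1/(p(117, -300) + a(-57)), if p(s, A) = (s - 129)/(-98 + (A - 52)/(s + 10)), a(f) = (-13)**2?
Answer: 2133/360731 ≈ 0.0059130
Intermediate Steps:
a(f) = 169
p(s, A) = (-129 + s)/(-98 + (-52 + A)/(10 + s))
1/(p(117, -300) + a(-57)) = 1/((1290 - 1*117**2 + 119*117)/(1032 - 1*(-300) + 98*117) + 169) = 1/((1290 - 1*13689 + 13923)/(1032 + 300 + 11466) + 169) = 1/((1290 - 13689 + 13923)/12798 + 169) = 1/((1/12798)*1524 + 169) = 1/(254/2133 + 169) = 1/(360731/2133) = 2133/360731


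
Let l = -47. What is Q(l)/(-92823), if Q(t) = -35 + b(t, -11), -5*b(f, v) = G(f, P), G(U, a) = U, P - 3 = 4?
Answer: 128/464115 ≈ 0.00027579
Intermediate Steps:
P = 7 (P = 3 + 4 = 7)
b(f, v) = -f/5
Q(t) = -35 - t/5
Q(l)/(-92823) = (-35 - 1/5*(-47))/(-92823) = (-35 + 47/5)*(-1/92823) = -128/5*(-1/92823) = 128/464115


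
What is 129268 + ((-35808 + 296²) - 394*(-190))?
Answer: 255936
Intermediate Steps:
129268 + ((-35808 + 296²) - 394*(-190)) = 129268 + ((-35808 + 87616) + 74860) = 129268 + (51808 + 74860) = 129268 + 126668 = 255936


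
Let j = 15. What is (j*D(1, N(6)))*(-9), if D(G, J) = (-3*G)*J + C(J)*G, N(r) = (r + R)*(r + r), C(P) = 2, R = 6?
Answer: 58050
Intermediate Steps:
N(r) = 2*r*(6 + r) (N(r) = (r + 6)*(r + r) = (6 + r)*(2*r) = 2*r*(6 + r))
D(G, J) = 2*G - 3*G*J (D(G, J) = (-3*G)*J + 2*G = -3*G*J + 2*G = 2*G - 3*G*J)
(j*D(1, N(6)))*(-9) = (15*(1*(2 - 6*6*(6 + 6))))*(-9) = (15*(1*(2 - 6*6*12)))*(-9) = (15*(1*(2 - 3*144)))*(-9) = (15*(1*(2 - 432)))*(-9) = (15*(1*(-430)))*(-9) = (15*(-430))*(-9) = -6450*(-9) = 58050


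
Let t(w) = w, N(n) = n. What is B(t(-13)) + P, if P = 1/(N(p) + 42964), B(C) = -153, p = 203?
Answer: -6604550/43167 ≈ -153.00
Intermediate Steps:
P = 1/43167 (P = 1/(203 + 42964) = 1/43167 ≈ 2.3166e-5)
B(t(-13)) + P = -153 + 1/43167 = -6604550/43167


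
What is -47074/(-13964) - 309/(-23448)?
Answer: 92342169/27285656 ≈ 3.3843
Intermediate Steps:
-47074/(-13964) - 309/(-23448) = -47074*(-1/13964) - 309*(-1/23448) = 23537/6982 + 103/7816 = 92342169/27285656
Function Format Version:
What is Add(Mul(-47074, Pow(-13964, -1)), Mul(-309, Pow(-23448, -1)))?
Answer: Rational(92342169, 27285656) ≈ 3.3843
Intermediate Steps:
Add(Mul(-47074, Pow(-13964, -1)), Mul(-309, Pow(-23448, -1))) = Add(Mul(-47074, Rational(-1, 13964)), Mul(-309, Rational(-1, 23448))) = Add(Rational(23537, 6982), Rational(103, 7816)) = Rational(92342169, 27285656)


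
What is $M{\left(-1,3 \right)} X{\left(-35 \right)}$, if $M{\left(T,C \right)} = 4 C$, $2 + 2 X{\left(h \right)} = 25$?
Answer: $138$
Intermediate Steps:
$X{\left(h \right)} = \frac{23}{2}$ ($X{\left(h \right)} = -1 + \frac{1}{2} \cdot 25 = -1 + \frac{25}{2} = \frac{23}{2}$)
$M{\left(-1,3 \right)} X{\left(-35 \right)} = 4 \cdot 3 \cdot \frac{23}{2} = 12 \cdot \frac{23}{2} = 138$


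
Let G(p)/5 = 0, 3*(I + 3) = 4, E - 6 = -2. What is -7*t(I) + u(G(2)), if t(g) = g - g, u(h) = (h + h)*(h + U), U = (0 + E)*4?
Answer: 0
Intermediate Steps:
E = 4 (E = 6 - 2 = 4)
I = -5/3 (I = -3 + (1/3)*4 = -3 + 4/3 = -5/3 ≈ -1.6667)
G(p) = 0 (G(p) = 5*0 = 0)
U = 16 (U = (0 + 4)*4 = 4*4 = 16)
u(h) = 2*h*(16 + h) (u(h) = (h + h)*(h + 16) = (2*h)*(16 + h) = 2*h*(16 + h))
t(g) = 0
-7*t(I) + u(G(2)) = -7*0 + 2*0*(16 + 0) = 0 + 2*0*16 = 0 + 0 = 0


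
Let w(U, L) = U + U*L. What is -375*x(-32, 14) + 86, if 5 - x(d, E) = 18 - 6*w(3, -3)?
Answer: 18461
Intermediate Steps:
w(U, L) = U + L*U
x(d, E) = -49 (x(d, E) = 5 - (18 - 6*3*(1 - 3)) = 5 - (18 - 6*3*(-2)) = 5 - (18 - 6*(-6)) = 5 - (18 - 1*(-36)) = 5 - (18 + 36) = 5 - 1*54 = 5 - 54 = -49)
-375*x(-32, 14) + 86 = -375*(-49) + 86 = 18375 + 86 = 18461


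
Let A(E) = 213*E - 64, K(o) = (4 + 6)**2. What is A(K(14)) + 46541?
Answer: 67777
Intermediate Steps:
K(o) = 100 (K(o) = 10**2 = 100)
A(E) = -64 + 213*E
A(K(14)) + 46541 = (-64 + 213*100) + 46541 = (-64 + 21300) + 46541 = 21236 + 46541 = 67777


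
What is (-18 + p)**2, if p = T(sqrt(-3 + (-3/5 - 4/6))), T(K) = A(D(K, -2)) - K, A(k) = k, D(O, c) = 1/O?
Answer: 304799/960 + 237*I*sqrt(15)/10 ≈ 317.5 + 91.79*I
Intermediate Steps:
T(K) = 1/K - K
p = -79*I*sqrt(15)/120 (p = 1/(sqrt(-3 + (-3/5 - 4/6))) - sqrt(-3 + (-3/5 - 4/6)) = 1/(sqrt(-3 + (-3*1/5 - 4*1/6))) - sqrt(-3 + (-3*1/5 - 4*1/6)) = 1/(sqrt(-3 + (-3/5 - 2/3))) - sqrt(-3 + (-3/5 - 2/3)) = 1/(sqrt(-3 - 19/15)) - sqrt(-3 - 19/15) = 1/(sqrt(-64/15)) - sqrt(-64/15) = 1/(8*I*sqrt(15)/15) - 8*I*sqrt(15)/15 = -I*sqrt(15)/8 - 8*I*sqrt(15)/15 = -79*I*sqrt(15)/120 ≈ -2.5497*I)
(-18 + p)**2 = (-18 - 79*I*sqrt(15)/120)**2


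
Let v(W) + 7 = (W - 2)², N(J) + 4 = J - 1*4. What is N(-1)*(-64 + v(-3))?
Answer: 414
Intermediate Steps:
N(J) = -8 + J (N(J) = -4 + (J - 1*4) = -4 + (J - 4) = -4 + (-4 + J) = -8 + J)
v(W) = -7 + (-2 + W)² (v(W) = -7 + (W - 2)² = -7 + (-2 + W)²)
N(-1)*(-64 + v(-3)) = (-8 - 1)*(-64 + (-7 + (-2 - 3)²)) = -9*(-64 + (-7 + (-5)²)) = -9*(-64 + (-7 + 25)) = -9*(-64 + 18) = -9*(-46) = 414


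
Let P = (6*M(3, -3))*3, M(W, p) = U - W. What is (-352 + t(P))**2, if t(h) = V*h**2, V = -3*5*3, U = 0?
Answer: 17311191184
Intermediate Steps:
V = -45 (V = -15*3 = -45)
M(W, p) = -W (M(W, p) = 0 - W = -W)
P = -54 (P = (6*(-1*3))*3 = (6*(-3))*3 = -18*3 = -54)
t(h) = -45*h**2
(-352 + t(P))**2 = (-352 - 45*(-54)**2)**2 = (-352 - 45*2916)**2 = (-352 - 131220)**2 = (-131572)**2 = 17311191184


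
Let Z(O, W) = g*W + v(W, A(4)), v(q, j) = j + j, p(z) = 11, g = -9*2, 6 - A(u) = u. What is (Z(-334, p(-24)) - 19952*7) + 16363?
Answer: -123495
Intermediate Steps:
A(u) = 6 - u
g = -18
v(q, j) = 2*j
Z(O, W) = 4 - 18*W (Z(O, W) = -18*W + 2*(6 - 1*4) = -18*W + 2*(6 - 4) = -18*W + 2*2 = -18*W + 4 = 4 - 18*W)
(Z(-334, p(-24)) - 19952*7) + 16363 = ((4 - 18*11) - 19952*7) + 16363 = ((4 - 198) - 139664) + 16363 = (-194 - 139664) + 16363 = -139858 + 16363 = -123495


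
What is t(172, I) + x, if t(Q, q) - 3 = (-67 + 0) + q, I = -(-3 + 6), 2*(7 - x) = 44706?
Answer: -22413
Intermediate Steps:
x = -22346 (x = 7 - ½*44706 = 7 - 22353 = -22346)
I = -3 (I = -1*3 = -3)
t(Q, q) = -64 + q (t(Q, q) = 3 + ((-67 + 0) + q) = 3 + (-67 + q) = -64 + q)
t(172, I) + x = (-64 - 3) - 22346 = -67 - 22346 = -22413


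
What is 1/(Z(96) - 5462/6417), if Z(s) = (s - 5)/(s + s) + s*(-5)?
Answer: -410688/197285159 ≈ -0.0020817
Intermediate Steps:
Z(s) = -5*s + (-5 + s)/(2*s) (Z(s) = (-5 + s)/((2*s)) - 5*s = (-5 + s)*(1/(2*s)) - 5*s = (-5 + s)/(2*s) - 5*s = -5*s + (-5 + s)/(2*s))
1/(Z(96) - 5462/6417) = 1/((½)*(-5 + 96 - 10*96²)/96 - 5462/6417) = 1/((½)*(1/96)*(-5 + 96 - 10*9216) - 5462*1/6417) = 1/((½)*(1/96)*(-5 + 96 - 92160) - 5462/6417) = 1/((½)*(1/96)*(-92069) - 5462/6417) = 1/(-92069/192 - 5462/6417) = 1/(-197285159/410688) = -410688/197285159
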